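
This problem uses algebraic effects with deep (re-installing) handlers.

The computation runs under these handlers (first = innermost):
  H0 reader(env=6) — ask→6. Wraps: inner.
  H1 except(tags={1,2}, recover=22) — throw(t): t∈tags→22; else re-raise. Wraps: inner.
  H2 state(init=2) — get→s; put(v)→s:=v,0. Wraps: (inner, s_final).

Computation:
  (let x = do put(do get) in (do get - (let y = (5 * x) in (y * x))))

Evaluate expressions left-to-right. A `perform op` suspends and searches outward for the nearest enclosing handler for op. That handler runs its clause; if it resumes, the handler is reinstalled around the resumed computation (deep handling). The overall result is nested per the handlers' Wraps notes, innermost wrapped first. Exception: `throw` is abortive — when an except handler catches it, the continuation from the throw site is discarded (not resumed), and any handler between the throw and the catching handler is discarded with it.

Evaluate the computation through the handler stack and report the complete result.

Answer: (2, 2)

Evaluation trace:
get @ H2 ⇒ 2
put(2) @ H2 ⇒ s:=2
get @ H2 ⇒ 2
H0 returns 2
H1 returns 2
H2 returns (2, 2)
= (2, 2)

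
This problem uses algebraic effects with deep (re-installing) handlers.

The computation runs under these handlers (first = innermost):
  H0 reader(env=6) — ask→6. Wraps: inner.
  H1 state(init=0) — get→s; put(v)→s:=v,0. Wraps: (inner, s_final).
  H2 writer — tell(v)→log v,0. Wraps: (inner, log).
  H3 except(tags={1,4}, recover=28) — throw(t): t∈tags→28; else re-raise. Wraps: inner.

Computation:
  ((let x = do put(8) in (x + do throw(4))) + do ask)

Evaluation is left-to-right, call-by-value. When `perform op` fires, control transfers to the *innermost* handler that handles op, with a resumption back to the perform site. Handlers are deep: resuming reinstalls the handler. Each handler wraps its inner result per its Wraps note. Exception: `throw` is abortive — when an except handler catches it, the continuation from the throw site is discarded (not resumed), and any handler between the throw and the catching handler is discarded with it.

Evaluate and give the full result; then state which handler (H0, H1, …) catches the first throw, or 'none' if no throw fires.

Evaluation trace:
put(8) @ H1 ⇒ s:=8
throw(4) @ H3 caught ⇒ 28
= 28

Answer: 28 ; first throw caught by: H3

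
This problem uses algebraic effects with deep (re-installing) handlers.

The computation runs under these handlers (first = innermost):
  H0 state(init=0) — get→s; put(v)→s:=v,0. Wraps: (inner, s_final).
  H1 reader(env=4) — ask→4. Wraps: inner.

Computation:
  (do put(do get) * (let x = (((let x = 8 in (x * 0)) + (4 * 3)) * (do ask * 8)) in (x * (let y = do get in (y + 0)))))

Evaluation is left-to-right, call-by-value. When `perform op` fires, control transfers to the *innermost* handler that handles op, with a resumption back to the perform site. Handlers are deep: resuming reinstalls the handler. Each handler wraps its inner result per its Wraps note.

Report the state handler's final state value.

Working:
get @ H0 ⇒ 0
put(0) @ H0 ⇒ s:=0
ask @ H1 ⇒ 4
get @ H0 ⇒ 0
H0 returns (0, 0)
H1 returns (0, 0)
= (0, 0)

Answer: 0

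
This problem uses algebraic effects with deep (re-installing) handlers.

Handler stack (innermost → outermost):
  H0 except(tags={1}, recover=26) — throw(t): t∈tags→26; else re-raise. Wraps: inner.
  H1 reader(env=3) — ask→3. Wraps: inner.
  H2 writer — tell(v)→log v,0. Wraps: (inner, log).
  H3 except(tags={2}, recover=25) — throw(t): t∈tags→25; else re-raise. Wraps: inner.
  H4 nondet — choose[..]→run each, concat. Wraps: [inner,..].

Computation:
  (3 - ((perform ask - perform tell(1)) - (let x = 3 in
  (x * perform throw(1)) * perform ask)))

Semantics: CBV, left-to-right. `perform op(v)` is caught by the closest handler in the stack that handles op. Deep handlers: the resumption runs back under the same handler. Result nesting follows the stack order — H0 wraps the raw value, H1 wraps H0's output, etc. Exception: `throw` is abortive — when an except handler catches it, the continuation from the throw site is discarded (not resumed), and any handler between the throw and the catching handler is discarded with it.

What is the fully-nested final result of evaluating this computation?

Working:
ask @ H1 ⇒ 3
tell(1) @ H2 ⇒ log+=1
throw(1) @ H0 caught ⇒ 26
H1 returns 26
H2 returns (26, (1))
H3 returns (26, (1))
H4 returns [(26, (1))]
= [(26, (1))]

Answer: [(26, (1))]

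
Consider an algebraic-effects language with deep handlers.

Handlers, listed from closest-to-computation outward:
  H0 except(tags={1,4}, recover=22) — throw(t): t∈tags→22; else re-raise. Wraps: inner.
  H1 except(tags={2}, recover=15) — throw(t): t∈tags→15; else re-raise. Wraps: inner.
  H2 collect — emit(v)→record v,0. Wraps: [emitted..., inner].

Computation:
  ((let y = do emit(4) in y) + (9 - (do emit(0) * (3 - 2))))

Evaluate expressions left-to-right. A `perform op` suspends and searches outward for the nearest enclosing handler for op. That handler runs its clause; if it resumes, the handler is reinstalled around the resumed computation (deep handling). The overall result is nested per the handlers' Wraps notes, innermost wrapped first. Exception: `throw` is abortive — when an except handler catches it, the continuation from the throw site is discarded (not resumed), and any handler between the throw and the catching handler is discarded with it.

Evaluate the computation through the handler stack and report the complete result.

Step-by-step:
emit(4) @ H2 ⇒ out+=4
emit(0) @ H2 ⇒ out+=0
H0 returns 9
H1 returns 9
H2 returns [4, 0, 9]
= [4, 0, 9]

Answer: [4, 0, 9]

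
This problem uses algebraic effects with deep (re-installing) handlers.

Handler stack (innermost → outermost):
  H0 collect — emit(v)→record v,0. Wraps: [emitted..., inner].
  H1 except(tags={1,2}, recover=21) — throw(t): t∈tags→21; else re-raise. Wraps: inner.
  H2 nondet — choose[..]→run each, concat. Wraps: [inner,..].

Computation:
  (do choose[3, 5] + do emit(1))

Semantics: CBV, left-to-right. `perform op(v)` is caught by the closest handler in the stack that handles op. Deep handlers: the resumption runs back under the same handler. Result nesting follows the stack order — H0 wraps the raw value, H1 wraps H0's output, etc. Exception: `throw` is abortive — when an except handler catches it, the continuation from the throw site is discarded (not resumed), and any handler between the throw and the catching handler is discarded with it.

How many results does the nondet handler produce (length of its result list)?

Step-by-step:
choose[3, 5] @ H2
  branch[0] choose=3:
    emit(1) @ H0 ⇒ out+=1
    H0 returns [1, 3]
    H1 returns [1, 3]
    H2 returns [[1, 3]]
  branch[1] choose=5:
    emit(1) @ H0 ⇒ out+=1
    H0 returns [1, 5]
    H1 returns [1, 5]
    H2 returns [[1, 5]]
= [[1, 3], [1, 5]]

Answer: 2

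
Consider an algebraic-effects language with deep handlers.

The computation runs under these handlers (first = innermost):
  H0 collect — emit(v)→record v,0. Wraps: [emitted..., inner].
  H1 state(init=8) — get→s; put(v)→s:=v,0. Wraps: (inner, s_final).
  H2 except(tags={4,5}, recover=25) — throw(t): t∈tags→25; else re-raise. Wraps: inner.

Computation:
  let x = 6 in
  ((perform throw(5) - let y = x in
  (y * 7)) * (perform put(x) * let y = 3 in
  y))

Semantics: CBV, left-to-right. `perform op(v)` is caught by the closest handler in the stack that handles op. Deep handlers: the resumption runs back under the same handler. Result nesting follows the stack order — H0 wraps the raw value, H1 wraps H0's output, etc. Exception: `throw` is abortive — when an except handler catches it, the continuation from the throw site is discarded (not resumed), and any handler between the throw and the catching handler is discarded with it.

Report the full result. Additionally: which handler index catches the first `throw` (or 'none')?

Answer: 25 ; first throw caught by: H2

Working:
throw(5) @ H2 caught ⇒ 25
= 25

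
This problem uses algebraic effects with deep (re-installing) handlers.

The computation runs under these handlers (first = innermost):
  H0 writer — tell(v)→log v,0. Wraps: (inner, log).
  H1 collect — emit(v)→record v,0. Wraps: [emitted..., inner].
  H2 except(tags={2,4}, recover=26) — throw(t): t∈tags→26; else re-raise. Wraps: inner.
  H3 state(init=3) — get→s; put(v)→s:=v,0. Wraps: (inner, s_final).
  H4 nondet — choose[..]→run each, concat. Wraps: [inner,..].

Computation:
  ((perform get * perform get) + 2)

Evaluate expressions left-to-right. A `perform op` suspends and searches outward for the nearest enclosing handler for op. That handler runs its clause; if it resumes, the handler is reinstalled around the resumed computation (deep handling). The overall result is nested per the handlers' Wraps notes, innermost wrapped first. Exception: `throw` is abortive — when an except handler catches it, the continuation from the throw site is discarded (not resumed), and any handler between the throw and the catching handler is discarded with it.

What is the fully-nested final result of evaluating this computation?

Answer: [([(11, ())], 3)]

Working:
get @ H3 ⇒ 3
get @ H3 ⇒ 3
H0 returns (11, ())
H1 returns [(11, ())]
H2 returns [(11, ())]
H3 returns ([(11, ())], 3)
H4 returns [([(11, ())], 3)]
= [([(11, ())], 3)]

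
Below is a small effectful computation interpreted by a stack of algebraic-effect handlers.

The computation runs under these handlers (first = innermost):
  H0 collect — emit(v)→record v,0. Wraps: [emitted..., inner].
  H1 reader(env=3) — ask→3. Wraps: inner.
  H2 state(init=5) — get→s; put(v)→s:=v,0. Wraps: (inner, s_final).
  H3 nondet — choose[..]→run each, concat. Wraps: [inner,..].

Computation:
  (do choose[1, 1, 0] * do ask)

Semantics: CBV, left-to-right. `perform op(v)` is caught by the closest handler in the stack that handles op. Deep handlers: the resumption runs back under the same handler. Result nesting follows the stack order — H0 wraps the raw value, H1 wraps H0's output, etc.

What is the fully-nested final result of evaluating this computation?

Answer: [([3], 5), ([3], 5), ([0], 5)]

Evaluation trace:
choose[1, 1, 0] @ H3
  branch[0] choose=1:
    ask @ H1 ⇒ 3
    H0 returns [3]
    H1 returns [3]
    H2 returns ([3], 5)
    H3 returns [([3], 5)]
  branch[1] choose=1:
    ask @ H1 ⇒ 3
    H0 returns [3]
    H1 returns [3]
    H2 returns ([3], 5)
    H3 returns [([3], 5)]
  branch[2] choose=0:
    ask @ H1 ⇒ 3
    H0 returns [0]
    H1 returns [0]
    H2 returns ([0], 5)
    H3 returns [([0], 5)]
= [([3], 5), ([3], 5), ([0], 5)]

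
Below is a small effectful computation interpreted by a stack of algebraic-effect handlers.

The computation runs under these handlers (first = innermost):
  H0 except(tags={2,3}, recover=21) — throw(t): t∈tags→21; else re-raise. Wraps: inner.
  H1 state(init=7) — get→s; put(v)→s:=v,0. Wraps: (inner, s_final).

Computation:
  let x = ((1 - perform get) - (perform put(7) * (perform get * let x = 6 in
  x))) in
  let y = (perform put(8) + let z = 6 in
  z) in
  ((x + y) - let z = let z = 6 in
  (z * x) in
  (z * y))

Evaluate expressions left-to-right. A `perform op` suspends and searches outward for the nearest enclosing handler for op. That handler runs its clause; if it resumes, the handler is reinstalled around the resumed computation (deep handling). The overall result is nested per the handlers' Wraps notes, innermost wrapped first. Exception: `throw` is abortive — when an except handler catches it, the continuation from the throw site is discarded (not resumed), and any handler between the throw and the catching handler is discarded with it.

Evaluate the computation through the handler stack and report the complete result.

Working:
get @ H1 ⇒ 7
put(7) @ H1 ⇒ s:=7
get @ H1 ⇒ 7
put(8) @ H1 ⇒ s:=8
H0 returns 216
H1 returns (216, 8)
= (216, 8)

Answer: (216, 8)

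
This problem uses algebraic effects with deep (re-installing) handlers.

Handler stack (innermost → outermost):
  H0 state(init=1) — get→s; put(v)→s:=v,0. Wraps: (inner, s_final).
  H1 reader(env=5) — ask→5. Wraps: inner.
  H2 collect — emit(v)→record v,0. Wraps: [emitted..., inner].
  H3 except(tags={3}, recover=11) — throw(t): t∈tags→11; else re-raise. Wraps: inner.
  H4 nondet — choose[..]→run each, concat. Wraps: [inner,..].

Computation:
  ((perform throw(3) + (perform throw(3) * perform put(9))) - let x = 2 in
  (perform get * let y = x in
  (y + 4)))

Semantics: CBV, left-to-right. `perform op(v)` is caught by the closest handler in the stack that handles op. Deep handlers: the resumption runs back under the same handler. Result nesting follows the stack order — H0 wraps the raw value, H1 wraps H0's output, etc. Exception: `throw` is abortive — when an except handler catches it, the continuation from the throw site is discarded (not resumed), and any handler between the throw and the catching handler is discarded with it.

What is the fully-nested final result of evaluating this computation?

Answer: [11]

Step-by-step:
throw(3) @ H3 caught ⇒ 11
H4 returns [11]
= [11]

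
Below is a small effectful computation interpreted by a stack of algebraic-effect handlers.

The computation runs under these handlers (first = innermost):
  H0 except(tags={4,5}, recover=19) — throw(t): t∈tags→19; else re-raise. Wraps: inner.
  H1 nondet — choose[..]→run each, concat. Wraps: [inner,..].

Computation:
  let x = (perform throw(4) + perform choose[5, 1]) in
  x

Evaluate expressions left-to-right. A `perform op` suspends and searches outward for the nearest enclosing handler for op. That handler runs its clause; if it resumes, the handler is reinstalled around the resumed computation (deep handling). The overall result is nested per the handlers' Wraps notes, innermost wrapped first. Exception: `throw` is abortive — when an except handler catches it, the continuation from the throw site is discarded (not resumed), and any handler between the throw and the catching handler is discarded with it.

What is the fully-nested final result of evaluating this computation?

Evaluation trace:
throw(4) @ H0 caught ⇒ 19
H1 returns [19]
= [19]

Answer: [19]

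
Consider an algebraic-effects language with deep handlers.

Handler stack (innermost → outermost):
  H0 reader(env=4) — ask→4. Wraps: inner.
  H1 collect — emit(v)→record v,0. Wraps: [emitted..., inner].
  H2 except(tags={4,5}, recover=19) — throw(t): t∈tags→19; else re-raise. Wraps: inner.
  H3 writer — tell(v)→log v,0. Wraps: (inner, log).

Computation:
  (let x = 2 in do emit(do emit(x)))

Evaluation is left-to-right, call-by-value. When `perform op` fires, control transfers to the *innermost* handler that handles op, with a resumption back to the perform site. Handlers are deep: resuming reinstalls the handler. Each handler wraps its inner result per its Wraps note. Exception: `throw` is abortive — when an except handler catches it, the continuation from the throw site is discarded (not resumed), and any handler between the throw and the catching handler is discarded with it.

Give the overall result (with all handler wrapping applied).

Answer: ([2, 0, 0], ())

Evaluation trace:
emit(2) @ H1 ⇒ out+=2
emit(0) @ H1 ⇒ out+=0
H0 returns 0
H1 returns [2, 0, 0]
H2 returns [2, 0, 0]
H3 returns ([2, 0, 0], ())
= ([2, 0, 0], ())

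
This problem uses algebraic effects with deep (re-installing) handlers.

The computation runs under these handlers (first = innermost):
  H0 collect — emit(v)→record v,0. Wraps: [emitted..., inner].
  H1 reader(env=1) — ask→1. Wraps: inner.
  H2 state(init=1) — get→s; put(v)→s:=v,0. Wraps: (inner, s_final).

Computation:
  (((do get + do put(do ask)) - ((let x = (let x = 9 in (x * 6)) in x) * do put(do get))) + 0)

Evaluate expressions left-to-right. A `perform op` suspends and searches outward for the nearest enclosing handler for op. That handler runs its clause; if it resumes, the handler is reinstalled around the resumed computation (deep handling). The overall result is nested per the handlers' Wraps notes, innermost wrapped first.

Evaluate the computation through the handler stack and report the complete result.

Answer: ([1], 1)

Working:
get @ H2 ⇒ 1
ask @ H1 ⇒ 1
put(1) @ H2 ⇒ s:=1
get @ H2 ⇒ 1
put(1) @ H2 ⇒ s:=1
H0 returns [1]
H1 returns [1]
H2 returns ([1], 1)
= ([1], 1)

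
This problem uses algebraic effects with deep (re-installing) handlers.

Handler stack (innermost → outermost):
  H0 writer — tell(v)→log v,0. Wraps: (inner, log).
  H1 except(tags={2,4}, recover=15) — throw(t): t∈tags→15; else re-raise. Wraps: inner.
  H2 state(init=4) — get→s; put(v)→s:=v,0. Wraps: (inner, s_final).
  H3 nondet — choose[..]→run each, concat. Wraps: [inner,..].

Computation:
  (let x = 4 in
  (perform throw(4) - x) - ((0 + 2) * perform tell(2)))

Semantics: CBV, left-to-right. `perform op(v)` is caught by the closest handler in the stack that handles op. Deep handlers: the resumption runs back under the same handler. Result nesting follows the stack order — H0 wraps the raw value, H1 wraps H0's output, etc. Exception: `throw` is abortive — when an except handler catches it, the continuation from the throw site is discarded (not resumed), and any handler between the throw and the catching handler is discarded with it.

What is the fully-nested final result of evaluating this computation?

Answer: [(15, 4)]

Step-by-step:
throw(4) @ H1 caught ⇒ 15
H2 returns (15, 4)
H3 returns [(15, 4)]
= [(15, 4)]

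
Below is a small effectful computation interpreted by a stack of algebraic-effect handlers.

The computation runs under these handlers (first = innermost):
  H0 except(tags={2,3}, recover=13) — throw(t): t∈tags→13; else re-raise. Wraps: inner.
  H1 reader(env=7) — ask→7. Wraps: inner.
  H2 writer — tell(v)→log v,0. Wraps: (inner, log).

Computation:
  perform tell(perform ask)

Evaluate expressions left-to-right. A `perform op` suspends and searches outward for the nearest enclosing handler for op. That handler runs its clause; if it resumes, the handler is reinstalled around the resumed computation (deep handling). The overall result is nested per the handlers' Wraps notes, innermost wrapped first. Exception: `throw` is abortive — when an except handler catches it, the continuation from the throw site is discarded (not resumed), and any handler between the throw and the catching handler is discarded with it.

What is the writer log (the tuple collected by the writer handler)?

Working:
ask @ H1 ⇒ 7
tell(7) @ H2 ⇒ log+=7
H0 returns 0
H1 returns 0
H2 returns (0, (7))
= (0, (7))

Answer: (7)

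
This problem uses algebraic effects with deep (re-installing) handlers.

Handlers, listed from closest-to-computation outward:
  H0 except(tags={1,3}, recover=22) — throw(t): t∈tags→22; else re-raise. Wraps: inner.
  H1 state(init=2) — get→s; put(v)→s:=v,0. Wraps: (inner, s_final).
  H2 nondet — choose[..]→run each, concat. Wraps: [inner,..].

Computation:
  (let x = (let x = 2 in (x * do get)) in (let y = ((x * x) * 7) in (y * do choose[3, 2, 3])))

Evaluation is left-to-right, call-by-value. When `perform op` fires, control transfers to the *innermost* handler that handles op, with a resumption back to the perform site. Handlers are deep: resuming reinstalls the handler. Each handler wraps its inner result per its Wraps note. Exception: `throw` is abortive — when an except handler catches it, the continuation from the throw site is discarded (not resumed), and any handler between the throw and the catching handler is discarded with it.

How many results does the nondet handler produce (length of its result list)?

Working:
get @ H1 ⇒ 2
choose[3, 2, 3] @ H2
  branch[0] choose=3:
    H0 returns 336
    H1 returns (336, 2)
    H2 returns [(336, 2)]
  branch[1] choose=2:
    H0 returns 224
    H1 returns (224, 2)
    H2 returns [(224, 2)]
  branch[2] choose=3:
    H0 returns 336
    H1 returns (336, 2)
    H2 returns [(336, 2)]
= [(336, 2), (224, 2), (336, 2)]

Answer: 3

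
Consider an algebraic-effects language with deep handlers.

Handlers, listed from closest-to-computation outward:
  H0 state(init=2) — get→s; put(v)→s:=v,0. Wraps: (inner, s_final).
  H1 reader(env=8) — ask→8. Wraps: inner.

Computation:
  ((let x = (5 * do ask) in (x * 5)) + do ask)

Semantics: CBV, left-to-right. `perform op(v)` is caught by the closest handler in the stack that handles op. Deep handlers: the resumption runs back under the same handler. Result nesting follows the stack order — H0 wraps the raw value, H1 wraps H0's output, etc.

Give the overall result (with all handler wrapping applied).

Working:
ask @ H1 ⇒ 8
ask @ H1 ⇒ 8
H0 returns (208, 2)
H1 returns (208, 2)
= (208, 2)

Answer: (208, 2)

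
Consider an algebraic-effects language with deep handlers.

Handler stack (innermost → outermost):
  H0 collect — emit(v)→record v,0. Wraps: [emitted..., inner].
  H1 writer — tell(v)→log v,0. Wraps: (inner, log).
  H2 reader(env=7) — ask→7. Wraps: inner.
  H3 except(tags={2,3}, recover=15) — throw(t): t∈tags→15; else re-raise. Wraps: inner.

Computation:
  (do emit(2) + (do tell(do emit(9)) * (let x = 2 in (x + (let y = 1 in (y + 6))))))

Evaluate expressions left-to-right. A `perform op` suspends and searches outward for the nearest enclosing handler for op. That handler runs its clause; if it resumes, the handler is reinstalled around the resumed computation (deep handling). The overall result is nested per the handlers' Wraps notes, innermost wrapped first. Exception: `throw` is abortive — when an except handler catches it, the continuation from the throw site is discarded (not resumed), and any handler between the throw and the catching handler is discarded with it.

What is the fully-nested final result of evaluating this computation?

Working:
emit(2) @ H0 ⇒ out+=2
emit(9) @ H0 ⇒ out+=9
tell(0) @ H1 ⇒ log+=0
H0 returns [2, 9, 0]
H1 returns ([2, 9, 0], (0))
H2 returns ([2, 9, 0], (0))
H3 returns ([2, 9, 0], (0))
= ([2, 9, 0], (0))

Answer: ([2, 9, 0], (0))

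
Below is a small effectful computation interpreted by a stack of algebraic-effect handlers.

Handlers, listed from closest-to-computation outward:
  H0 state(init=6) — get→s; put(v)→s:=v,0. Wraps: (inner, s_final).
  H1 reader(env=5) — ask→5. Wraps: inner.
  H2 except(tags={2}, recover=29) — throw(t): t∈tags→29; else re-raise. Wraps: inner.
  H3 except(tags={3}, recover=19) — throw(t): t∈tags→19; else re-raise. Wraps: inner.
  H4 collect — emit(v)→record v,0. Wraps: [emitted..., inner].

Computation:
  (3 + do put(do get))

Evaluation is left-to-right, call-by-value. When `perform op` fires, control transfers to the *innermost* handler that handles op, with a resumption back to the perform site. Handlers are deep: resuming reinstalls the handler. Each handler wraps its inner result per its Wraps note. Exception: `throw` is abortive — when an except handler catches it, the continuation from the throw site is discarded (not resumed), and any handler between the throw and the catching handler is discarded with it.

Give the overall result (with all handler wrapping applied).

Evaluation trace:
get @ H0 ⇒ 6
put(6) @ H0 ⇒ s:=6
H0 returns (3, 6)
H1 returns (3, 6)
H2 returns (3, 6)
H3 returns (3, 6)
H4 returns [(3, 6)]
= [(3, 6)]

Answer: [(3, 6)]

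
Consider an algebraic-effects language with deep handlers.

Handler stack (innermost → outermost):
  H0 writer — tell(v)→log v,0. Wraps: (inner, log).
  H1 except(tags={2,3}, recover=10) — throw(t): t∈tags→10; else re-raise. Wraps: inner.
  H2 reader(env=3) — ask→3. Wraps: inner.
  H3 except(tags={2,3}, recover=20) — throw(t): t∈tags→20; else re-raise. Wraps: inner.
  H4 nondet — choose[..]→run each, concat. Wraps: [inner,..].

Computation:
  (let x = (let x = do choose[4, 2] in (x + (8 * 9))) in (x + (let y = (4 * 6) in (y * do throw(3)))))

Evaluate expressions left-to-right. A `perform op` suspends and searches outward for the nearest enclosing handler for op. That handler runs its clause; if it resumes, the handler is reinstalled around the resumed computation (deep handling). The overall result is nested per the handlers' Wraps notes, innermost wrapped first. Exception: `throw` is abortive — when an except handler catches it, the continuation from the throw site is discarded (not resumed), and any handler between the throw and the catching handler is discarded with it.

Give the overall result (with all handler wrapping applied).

Answer: [10, 10]

Evaluation trace:
choose[4, 2] @ H4
  branch[0] choose=4:
    throw(3) @ H1 caught ⇒ 10
    H2 returns 10
    H3 returns 10
    H4 returns [10]
  branch[1] choose=2:
    throw(3) @ H1 caught ⇒ 10
    H2 returns 10
    H3 returns 10
    H4 returns [10]
= [10, 10]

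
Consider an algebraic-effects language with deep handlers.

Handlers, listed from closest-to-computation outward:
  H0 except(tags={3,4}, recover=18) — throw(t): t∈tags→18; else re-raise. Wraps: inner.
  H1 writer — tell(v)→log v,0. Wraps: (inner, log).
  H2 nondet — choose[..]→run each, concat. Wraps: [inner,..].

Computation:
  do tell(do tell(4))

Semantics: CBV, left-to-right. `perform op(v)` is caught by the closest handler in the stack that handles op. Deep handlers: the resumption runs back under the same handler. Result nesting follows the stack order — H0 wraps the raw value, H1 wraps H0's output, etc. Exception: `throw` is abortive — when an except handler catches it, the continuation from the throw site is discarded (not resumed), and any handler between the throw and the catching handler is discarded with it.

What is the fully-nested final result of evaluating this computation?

Step-by-step:
tell(4) @ H1 ⇒ log+=4
tell(0) @ H1 ⇒ log+=0
H0 returns 0
H1 returns (0, (4, 0))
H2 returns [(0, (4, 0))]
= [(0, (4, 0))]

Answer: [(0, (4, 0))]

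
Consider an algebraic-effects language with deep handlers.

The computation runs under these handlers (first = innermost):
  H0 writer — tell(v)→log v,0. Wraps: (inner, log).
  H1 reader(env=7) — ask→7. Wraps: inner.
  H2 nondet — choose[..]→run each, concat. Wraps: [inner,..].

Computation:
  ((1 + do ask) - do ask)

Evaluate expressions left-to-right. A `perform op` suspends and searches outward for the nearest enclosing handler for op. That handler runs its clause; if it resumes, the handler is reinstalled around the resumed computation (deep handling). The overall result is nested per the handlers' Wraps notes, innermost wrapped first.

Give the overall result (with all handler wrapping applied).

Step-by-step:
ask @ H1 ⇒ 7
ask @ H1 ⇒ 7
H0 returns (1, ())
H1 returns (1, ())
H2 returns [(1, ())]
= [(1, ())]

Answer: [(1, ())]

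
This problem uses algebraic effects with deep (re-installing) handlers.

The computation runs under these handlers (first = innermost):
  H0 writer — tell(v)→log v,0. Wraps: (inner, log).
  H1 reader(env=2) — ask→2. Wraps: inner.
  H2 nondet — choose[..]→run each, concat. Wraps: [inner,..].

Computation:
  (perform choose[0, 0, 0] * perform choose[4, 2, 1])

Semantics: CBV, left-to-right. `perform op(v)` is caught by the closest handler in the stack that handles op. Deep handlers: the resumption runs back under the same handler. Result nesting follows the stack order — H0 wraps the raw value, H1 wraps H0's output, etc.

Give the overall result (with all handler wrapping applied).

Answer: [(0, ()), (0, ()), (0, ()), (0, ()), (0, ()), (0, ()), (0, ()), (0, ()), (0, ())]

Step-by-step:
choose[0, 0, 0] @ H2
  branch[0] choose=0:
    choose[4, 2, 1] @ H2
      branch[0] choose=4:
        H0 returns (0, ())
        H1 returns (0, ())
        H2 returns [(0, ())]
      branch[1] choose=2:
        H0 returns (0, ())
        H1 returns (0, ())
        H2 returns [(0, ())]
      branch[2] choose=1:
        H0 returns (0, ())
        H1 returns (0, ())
        H2 returns [(0, ())]
  branch[1] choose=0:
    choose[4, 2, 1] @ H2
      branch[0] choose=4:
        H0 returns (0, ())
        H1 returns (0, ())
        H2 returns [(0, ())]
      branch[1] choose=2:
        H0 returns (0, ())
        H1 returns (0, ())
        H2 returns [(0, ())]
      branch[2] choose=1:
        H0 returns (0, ())
        H1 returns (0, ())
        H2 returns [(0, ())]
  branch[2] choose=0:
    choose[4, 2, 1] @ H2
      branch[0] choose=4:
        H0 returns (0, ())
        H1 returns (0, ())
        H2 returns [(0, ())]
      branch[1] choose=2:
        H0 returns (0, ())
        H1 returns (0, ())
        H2 returns [(0, ())]
      branch[2] choose=1:
        H0 returns (0, ())
        H1 returns (0, ())
        H2 returns [(0, ())]
= [(0, ()), (0, ()), (0, ()), (0, ()), (0, ()), (0, ()), (0, ()), (0, ()), (0, ())]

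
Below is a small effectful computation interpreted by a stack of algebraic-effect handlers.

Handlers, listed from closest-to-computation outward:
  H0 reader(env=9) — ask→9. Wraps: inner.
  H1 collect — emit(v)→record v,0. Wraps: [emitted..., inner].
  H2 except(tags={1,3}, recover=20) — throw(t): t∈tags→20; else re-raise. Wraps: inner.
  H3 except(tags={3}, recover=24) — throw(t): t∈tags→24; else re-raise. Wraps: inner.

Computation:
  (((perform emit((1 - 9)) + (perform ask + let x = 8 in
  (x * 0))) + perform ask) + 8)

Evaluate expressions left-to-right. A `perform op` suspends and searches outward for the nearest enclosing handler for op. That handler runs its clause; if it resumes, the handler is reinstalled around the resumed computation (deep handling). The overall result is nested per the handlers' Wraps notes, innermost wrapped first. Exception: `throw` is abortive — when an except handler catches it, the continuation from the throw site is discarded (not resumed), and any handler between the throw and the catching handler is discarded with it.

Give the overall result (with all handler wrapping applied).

Answer: [-8, 26]

Working:
emit(-8) @ H1 ⇒ out+=-8
ask @ H0 ⇒ 9
ask @ H0 ⇒ 9
H0 returns 26
H1 returns [-8, 26]
H2 returns [-8, 26]
H3 returns [-8, 26]
= [-8, 26]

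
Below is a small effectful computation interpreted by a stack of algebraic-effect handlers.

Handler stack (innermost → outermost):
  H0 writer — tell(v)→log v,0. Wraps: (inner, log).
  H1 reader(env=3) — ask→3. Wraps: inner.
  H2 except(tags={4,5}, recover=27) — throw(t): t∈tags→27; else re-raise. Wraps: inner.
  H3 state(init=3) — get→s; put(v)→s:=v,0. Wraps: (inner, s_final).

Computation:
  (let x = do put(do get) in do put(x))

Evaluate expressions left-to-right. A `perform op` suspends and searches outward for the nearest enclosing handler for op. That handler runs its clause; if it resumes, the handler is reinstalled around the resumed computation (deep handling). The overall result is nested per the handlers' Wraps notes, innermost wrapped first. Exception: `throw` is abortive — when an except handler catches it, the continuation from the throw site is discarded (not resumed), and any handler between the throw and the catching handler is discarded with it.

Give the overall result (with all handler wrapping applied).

Answer: ((0, ()), 0)

Evaluation trace:
get @ H3 ⇒ 3
put(3) @ H3 ⇒ s:=3
put(0) @ H3 ⇒ s:=0
H0 returns (0, ())
H1 returns (0, ())
H2 returns (0, ())
H3 returns ((0, ()), 0)
= ((0, ()), 0)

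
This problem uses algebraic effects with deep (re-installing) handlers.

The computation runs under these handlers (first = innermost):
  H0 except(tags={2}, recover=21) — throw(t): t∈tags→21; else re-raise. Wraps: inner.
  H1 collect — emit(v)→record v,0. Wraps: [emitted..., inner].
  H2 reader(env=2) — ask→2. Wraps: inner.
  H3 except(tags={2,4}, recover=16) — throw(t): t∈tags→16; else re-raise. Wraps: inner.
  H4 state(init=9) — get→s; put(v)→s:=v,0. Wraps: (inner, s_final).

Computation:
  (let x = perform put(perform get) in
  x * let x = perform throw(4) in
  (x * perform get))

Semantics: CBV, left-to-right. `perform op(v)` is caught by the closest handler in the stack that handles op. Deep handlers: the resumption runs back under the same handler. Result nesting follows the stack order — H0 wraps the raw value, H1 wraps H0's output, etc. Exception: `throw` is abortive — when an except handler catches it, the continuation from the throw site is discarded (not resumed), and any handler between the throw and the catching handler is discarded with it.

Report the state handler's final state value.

Answer: 9

Step-by-step:
get @ H4 ⇒ 9
put(9) @ H4 ⇒ s:=9
throw(4) @ H0 re-raised
throw(4) @ H3 caught ⇒ 16
H4 returns (16, 9)
= (16, 9)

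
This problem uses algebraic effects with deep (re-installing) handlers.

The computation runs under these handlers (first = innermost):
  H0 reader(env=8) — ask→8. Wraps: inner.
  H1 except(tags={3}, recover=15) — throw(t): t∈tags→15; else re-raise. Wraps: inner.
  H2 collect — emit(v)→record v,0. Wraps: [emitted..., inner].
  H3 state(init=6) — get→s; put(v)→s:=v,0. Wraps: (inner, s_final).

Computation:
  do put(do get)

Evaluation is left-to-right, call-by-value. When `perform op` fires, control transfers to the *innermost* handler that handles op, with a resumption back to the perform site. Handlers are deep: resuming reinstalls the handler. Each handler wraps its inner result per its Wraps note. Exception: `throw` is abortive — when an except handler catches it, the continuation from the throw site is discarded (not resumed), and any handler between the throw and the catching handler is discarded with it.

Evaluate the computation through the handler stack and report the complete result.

Working:
get @ H3 ⇒ 6
put(6) @ H3 ⇒ s:=6
H0 returns 0
H1 returns 0
H2 returns [0]
H3 returns ([0], 6)
= ([0], 6)

Answer: ([0], 6)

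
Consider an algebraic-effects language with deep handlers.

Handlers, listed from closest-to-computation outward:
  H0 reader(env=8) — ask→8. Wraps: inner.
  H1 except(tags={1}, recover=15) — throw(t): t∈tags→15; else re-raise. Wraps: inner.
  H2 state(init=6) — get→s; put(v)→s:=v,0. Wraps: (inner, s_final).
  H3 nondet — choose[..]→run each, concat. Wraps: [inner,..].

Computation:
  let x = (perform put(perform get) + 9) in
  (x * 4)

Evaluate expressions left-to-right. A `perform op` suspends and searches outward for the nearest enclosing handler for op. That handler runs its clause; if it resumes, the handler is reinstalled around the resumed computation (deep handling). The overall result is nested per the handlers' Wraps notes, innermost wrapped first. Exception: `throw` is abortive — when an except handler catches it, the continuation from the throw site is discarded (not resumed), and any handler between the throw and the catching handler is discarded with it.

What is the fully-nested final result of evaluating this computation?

Working:
get @ H2 ⇒ 6
put(6) @ H2 ⇒ s:=6
H0 returns 36
H1 returns 36
H2 returns (36, 6)
H3 returns [(36, 6)]
= [(36, 6)]

Answer: [(36, 6)]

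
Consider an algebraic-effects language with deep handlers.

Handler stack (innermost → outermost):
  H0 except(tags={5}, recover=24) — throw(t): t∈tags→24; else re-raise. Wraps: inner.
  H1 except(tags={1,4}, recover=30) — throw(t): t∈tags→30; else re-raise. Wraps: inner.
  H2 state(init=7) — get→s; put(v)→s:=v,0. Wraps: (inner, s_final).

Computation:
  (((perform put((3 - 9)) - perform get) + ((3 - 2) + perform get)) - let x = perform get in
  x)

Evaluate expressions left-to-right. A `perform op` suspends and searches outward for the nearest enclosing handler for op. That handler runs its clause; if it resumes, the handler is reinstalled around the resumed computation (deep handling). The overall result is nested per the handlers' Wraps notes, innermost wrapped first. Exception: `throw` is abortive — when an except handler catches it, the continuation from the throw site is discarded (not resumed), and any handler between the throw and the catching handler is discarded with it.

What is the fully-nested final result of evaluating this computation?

Working:
put(-6) @ H2 ⇒ s:=-6
get @ H2 ⇒ -6
get @ H2 ⇒ -6
get @ H2 ⇒ -6
H0 returns 7
H1 returns 7
H2 returns (7, -6)
= (7, -6)

Answer: (7, -6)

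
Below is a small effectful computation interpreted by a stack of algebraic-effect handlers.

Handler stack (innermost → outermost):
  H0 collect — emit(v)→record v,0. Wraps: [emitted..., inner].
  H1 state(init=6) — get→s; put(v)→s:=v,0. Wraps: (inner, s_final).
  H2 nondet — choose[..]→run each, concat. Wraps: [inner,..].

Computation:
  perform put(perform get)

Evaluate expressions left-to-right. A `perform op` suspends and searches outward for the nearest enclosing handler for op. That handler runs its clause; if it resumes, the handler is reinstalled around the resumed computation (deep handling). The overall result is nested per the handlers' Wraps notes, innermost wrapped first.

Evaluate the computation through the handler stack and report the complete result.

Answer: [([0], 6)]

Working:
get @ H1 ⇒ 6
put(6) @ H1 ⇒ s:=6
H0 returns [0]
H1 returns ([0], 6)
H2 returns [([0], 6)]
= [([0], 6)]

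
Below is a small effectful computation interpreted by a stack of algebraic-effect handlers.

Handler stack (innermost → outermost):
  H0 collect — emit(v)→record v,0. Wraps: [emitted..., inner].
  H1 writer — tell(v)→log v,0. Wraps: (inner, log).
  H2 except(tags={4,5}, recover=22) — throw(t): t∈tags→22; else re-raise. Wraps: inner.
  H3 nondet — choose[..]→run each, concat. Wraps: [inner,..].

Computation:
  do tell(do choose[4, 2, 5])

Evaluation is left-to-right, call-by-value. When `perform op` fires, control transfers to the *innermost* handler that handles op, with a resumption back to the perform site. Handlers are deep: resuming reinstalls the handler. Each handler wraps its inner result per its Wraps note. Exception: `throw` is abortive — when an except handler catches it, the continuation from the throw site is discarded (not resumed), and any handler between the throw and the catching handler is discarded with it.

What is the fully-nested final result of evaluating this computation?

Answer: [([0], (4)), ([0], (2)), ([0], (5))]

Working:
choose[4, 2, 5] @ H3
  branch[0] choose=4:
    tell(4) @ H1 ⇒ log+=4
    H0 returns [0]
    H1 returns ([0], (4))
    H2 returns ([0], (4))
    H3 returns [([0], (4))]
  branch[1] choose=2:
    tell(2) @ H1 ⇒ log+=2
    H0 returns [0]
    H1 returns ([0], (2))
    H2 returns ([0], (2))
    H3 returns [([0], (2))]
  branch[2] choose=5:
    tell(5) @ H1 ⇒ log+=5
    H0 returns [0]
    H1 returns ([0], (5))
    H2 returns ([0], (5))
    H3 returns [([0], (5))]
= [([0], (4)), ([0], (2)), ([0], (5))]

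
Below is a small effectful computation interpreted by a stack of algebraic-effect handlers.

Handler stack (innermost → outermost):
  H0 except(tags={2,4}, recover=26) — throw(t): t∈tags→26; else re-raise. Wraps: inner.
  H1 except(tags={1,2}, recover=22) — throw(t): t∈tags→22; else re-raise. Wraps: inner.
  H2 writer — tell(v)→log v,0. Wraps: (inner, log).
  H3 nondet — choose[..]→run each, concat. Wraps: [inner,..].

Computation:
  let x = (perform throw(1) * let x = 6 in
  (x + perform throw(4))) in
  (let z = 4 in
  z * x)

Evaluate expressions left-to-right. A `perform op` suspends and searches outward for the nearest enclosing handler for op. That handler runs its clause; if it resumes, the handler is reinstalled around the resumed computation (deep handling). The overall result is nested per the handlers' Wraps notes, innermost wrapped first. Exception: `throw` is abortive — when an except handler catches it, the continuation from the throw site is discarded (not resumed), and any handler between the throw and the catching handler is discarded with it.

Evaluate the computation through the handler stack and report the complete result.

Working:
throw(1) @ H0 re-raised
throw(1) @ H1 caught ⇒ 22
H2 returns (22, ())
H3 returns [(22, ())]
= [(22, ())]

Answer: [(22, ())]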